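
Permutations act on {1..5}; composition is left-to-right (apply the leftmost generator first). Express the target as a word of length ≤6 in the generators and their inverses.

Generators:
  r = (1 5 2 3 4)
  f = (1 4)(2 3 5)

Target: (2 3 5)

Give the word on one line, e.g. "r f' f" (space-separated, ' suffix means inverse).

f f f f

  after f: (1 4)(2 3 5)
  after f: (2 5 3)
  after f: (1 4)
  after f: (2 3 5)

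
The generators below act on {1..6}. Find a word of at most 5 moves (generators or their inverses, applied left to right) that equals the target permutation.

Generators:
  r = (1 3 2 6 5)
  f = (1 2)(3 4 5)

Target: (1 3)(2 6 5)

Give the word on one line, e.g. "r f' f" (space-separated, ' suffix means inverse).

  after r: (1 3 2 6 5)
  after f': (1 5 2 6 4 3)
  after f': (1 4 5)(2 6 3)
  after f': (1 3)(2 6 5)

r f' f' f'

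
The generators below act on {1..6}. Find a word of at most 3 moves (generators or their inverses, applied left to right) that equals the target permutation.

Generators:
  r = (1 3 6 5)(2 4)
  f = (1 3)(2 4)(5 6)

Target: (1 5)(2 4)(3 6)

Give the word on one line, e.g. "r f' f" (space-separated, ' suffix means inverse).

  after r: (1 3 6 5)(2 4)
  after f: (3 5)
  after r': (1 5)(2 4)(3 6)

r f r'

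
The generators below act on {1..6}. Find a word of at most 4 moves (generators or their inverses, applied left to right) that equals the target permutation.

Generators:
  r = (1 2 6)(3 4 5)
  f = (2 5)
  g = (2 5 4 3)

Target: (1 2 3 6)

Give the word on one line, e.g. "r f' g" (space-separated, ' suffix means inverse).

g r

  after g: (2 5 4 3)
  after r: (1 2 3 6)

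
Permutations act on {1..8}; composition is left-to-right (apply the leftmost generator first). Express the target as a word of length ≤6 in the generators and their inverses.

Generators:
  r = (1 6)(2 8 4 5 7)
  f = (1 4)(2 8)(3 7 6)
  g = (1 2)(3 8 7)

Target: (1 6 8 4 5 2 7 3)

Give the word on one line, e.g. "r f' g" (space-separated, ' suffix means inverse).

g r g' f'

  after g: (1 2)(3 8 7)
  after r: (1 8 2 6)(3 4 5 7)
  after g': (1 3 4 5 8)(2 6)
  after f': (1 6 8 4 5 2 7 3)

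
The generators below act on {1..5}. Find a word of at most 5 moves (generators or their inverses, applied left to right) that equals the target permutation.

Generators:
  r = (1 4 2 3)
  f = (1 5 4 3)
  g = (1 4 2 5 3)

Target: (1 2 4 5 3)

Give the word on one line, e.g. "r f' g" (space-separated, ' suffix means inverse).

r' f' r f

  after r': (1 3 2 4)
  after f': (1 4 3 2 5)
  after r: (1 2 5 4)
  after f: (1 2 4 5 3)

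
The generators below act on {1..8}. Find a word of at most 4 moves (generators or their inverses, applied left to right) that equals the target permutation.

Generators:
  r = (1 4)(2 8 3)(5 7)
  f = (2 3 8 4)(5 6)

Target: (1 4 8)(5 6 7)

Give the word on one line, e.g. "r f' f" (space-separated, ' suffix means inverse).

  after f: (2 3 8 4)(5 6)
  after r: (1 4 8)(5 6 7)

f r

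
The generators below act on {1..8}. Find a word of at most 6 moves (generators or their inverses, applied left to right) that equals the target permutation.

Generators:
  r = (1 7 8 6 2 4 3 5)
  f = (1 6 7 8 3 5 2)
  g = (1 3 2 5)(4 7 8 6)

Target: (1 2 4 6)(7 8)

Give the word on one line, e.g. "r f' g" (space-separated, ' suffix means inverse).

g r' f g' r

  after g: (1 3 2 5)(4 7 8 6)
  after r': (1 4)(2 3 6)
  after f: (1 4 6)(2 5)(3 7 8)
  after g': (1 6 5 3 4 8)
  after r: (1 2 4 6)(7 8)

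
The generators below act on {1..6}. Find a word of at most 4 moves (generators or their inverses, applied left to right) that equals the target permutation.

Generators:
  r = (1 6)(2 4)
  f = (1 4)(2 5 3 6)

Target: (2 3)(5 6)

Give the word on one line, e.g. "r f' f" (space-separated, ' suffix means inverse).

f f

  after f: (1 4)(2 5 3 6)
  after f: (2 3)(5 6)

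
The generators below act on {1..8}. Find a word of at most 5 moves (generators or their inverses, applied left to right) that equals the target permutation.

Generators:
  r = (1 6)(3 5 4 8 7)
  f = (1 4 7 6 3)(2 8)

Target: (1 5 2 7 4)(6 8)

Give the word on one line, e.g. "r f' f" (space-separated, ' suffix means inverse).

r' r' r' f r

  after r': (1 6)(3 7 8 4 5)
  after r': (3 8 5 7 4)
  after r': (1 6)(3 4 7 5 8)
  after f: (1 3 7 5 2 8)(4 6)
  after r: (1 5 2 7 4)(6 8)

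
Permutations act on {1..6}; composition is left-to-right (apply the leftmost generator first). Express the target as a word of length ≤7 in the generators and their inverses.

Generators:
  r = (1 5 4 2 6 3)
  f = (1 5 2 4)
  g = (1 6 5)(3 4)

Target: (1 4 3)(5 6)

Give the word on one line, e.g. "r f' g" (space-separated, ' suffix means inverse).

g f g g f'

  after g: (1 6 5)(3 4)
  after f: (1 6 2 4 3)
  after g: (1 5)(2 3 6)
  after g: (2 4 3 5 6)
  after f': (1 4 3)(5 6)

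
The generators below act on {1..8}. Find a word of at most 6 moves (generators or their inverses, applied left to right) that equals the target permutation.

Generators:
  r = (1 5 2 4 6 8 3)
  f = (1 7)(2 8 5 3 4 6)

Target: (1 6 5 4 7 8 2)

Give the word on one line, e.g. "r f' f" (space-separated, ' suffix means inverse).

  after r': (1 3 8 6 4 2 5)
  after r': (1 8 4 5 3 6 2)
  after f: (1 5 4 3 2 7)(6 8)
  after r: (1 2 7 5 6 3 4)
  after f': (1 6 5 4 7 8 2)

r' r' f r f'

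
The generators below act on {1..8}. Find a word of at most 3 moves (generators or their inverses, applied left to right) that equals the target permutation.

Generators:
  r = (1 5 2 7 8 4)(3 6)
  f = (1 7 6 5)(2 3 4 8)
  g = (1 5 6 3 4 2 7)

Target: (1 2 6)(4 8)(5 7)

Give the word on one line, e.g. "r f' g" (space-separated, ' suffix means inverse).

f g'

  after f: (1 7 6 5)(2 3 4 8)
  after g': (1 2 6)(4 8)(5 7)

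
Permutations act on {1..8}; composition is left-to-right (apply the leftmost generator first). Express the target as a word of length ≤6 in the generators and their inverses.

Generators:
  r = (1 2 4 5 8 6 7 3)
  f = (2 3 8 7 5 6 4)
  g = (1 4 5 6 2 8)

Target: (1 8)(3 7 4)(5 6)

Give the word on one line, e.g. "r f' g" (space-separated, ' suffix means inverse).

f' g f g

  after f': (2 4 6 5 7 8 3)
  after g: (1 4 2 5 7)(3 8)
  after f: (1 2 6 4 3 7)
  after g: (1 8)(3 7 4)(5 6)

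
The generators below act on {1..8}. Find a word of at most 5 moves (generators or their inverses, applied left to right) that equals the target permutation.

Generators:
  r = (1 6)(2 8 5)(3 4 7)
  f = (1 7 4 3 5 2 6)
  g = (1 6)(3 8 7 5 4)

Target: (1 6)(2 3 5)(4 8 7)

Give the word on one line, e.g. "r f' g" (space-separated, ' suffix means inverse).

  after r': (1 6)(2 5 8)(3 7 4)
  after r': (2 8 5)(3 4 7)
  after g': (1 6)(2 3 5)(4 8 7)

r' r' g'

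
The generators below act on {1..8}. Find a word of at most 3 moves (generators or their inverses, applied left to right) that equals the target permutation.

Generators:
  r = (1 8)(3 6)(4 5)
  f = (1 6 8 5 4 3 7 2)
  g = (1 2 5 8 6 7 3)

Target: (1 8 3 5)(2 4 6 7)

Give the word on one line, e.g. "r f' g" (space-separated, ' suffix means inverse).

f' g f'

  after f': (1 2 7 3 4 5 8 6)
  after g: (1 5 6 2 3 4 8 7)
  after f': (1 8 3 5)(2 4 6 7)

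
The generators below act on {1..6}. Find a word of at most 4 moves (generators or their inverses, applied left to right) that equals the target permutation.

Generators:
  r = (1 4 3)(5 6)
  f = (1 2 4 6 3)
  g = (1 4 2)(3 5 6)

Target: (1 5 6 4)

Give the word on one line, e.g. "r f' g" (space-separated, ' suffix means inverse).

  after f': (1 3 6 4 2)
  after r': (1 4 2 3 5 6)
  after f: (1 6 2)(3 5)
  after g': (1 5 6 4)

f' r' f g'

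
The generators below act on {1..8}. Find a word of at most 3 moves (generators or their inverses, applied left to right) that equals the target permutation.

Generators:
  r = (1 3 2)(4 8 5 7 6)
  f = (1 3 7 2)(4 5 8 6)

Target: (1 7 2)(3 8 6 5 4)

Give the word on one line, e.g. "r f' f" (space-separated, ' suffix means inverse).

f r f'

  after f: (1 3 7 2)(4 5 8 6)
  after r: (1 2 3 6 8 4 7)
  after f': (1 7 2)(3 8 6 5 4)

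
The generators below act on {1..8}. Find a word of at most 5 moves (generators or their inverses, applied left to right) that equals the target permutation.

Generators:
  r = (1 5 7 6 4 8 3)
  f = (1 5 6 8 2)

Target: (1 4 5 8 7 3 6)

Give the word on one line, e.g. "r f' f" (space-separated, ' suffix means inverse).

r' r' r'

  after r': (1 3 8 4 6 7 5)
  after r': (1 8 6 5 3 4 7)
  after r': (1 4 5 8 7 3 6)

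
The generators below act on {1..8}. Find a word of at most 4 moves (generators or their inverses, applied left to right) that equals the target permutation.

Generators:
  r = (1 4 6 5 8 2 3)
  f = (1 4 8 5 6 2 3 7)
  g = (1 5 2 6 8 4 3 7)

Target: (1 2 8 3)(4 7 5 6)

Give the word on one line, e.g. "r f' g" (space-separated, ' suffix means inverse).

  after g: (1 5 2 6 8 4 3 7)
  after g: (1 2 8 3)(4 7 5 6)

g g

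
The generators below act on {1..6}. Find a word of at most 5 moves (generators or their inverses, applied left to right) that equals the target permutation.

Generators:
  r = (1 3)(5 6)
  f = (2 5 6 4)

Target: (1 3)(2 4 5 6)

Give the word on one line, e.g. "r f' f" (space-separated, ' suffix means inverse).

  after f: (2 5 6 4)
  after r': (1 3)(2 6 4)
  after f': (1 3)(2 5)
  after f': (1 3)(4 6 5)
  after f': (1 3)(2 4 5 6)

f r' f' f' f'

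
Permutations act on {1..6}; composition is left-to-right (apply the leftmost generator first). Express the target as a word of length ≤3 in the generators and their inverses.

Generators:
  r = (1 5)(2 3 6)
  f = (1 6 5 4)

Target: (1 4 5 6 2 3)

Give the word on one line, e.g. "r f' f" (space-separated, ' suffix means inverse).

  after r': (1 5)(2 6 3)
  after r': (2 3 6)
  after f': (1 4 5 6 2 3)

r' r' f'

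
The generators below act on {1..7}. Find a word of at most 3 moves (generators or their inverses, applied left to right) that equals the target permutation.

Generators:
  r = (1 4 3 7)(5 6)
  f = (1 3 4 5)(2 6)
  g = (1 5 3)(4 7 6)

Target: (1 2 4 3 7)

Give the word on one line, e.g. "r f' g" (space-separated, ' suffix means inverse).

f' r' f'

  after f': (1 5 4 3)(2 6)
  after r': (1 6 2 5)(3 7)
  after f': (1 2 4 3 7)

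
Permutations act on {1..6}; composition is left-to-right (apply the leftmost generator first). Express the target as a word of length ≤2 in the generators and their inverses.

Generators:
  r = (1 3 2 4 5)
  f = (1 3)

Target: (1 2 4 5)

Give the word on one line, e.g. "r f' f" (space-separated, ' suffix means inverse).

f r

  after f: (1 3)
  after r: (1 2 4 5)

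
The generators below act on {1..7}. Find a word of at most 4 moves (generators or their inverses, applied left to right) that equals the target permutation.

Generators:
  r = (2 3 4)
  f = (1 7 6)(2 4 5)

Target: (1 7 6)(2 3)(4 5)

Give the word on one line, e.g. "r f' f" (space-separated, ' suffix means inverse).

  after f: (1 7 6)(2 4 5)
  after r: (1 7 6)(3 4 5)
  after r: (1 7 6)(2 3)(4 5)

f r r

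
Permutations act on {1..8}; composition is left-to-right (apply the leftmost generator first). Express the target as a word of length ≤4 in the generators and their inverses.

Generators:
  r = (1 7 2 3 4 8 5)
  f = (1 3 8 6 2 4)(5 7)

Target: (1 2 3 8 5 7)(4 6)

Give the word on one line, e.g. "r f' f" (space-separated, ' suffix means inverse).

r' r' f' r'

  after r': (1 5 8 4 3 2 7)
  after r': (1 8 3 7 5 4 2)
  after f': (1 3 5 2 4 6 8)
  after r': (1 2 3 8 5 7)(4 6)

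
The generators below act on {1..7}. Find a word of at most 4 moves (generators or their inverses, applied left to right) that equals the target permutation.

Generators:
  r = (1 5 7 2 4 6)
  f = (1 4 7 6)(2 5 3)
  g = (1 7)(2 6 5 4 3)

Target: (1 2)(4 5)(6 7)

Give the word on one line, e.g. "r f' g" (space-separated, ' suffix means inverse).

  after r': (1 6 4 2 7 5)
  after r': (1 4 7)(2 5 6)
  after r': (1 2)(4 5)(6 7)

r' r' r'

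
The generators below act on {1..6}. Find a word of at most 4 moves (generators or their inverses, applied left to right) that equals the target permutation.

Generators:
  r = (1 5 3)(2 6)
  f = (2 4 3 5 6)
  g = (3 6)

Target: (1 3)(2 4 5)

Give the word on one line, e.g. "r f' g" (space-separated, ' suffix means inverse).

f r'

  after f: (2 4 3 5 6)
  after r': (1 3)(2 4 5)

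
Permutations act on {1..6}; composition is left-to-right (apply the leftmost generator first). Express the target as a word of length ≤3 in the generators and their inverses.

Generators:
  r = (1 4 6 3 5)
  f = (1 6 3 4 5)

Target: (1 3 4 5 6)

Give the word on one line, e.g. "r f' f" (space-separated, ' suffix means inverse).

  after r': (1 5 3 6 4)
  after r': (1 3 4 5 6)

r' r'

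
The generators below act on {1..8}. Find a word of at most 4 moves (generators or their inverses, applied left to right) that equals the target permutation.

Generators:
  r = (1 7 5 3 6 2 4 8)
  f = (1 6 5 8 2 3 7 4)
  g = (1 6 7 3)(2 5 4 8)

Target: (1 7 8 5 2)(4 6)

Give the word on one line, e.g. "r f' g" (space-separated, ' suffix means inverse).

  after f: (1 6 5 8 2 3 7 4)
  after g: (1 7 8 5 2)(4 6)

f g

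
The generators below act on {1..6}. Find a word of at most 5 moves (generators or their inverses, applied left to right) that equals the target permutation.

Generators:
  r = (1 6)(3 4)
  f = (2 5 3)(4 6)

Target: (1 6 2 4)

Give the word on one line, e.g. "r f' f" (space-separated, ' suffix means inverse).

f' r' f' f'

  after f': (2 3 5)(4 6)
  after r': (1 6 3 5 2 4)
  after f': (1 4)(2 6 5 3)
  after f': (1 6 2 4)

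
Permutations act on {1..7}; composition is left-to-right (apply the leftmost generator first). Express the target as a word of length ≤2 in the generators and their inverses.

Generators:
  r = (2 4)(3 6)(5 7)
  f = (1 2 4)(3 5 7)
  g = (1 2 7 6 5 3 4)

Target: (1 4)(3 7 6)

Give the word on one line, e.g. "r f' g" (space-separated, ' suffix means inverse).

  after f: (1 2 4)(3 5 7)
  after r': (1 4)(3 7 6)

f r'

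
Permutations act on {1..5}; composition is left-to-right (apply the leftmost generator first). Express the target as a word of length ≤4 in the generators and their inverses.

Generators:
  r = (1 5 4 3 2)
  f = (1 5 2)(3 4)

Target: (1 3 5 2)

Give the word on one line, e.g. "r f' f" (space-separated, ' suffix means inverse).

  after f': (1 2 5)(3 4)
  after r': (1 3 5 2)

f' r'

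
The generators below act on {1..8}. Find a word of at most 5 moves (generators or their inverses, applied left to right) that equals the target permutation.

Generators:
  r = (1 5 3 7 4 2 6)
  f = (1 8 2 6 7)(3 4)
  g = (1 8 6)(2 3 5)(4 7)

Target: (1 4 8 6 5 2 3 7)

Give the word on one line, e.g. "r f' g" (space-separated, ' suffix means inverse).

g' f g' f' f'

  after g': (1 6 8)(2 5 3)(4 7)
  after f: (1 7 3 6 2 5 4)
  after g': (1 4 6 5 7 2 3 8)
  after f': (1 3)(2 4)(5 6)(7 8)
  after f': (1 4 8 6 5 2 3 7)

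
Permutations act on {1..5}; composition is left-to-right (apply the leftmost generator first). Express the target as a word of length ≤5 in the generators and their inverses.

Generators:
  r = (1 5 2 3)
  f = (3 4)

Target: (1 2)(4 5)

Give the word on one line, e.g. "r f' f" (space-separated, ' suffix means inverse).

  after f': (3 4)
  after r': (1 3 4 2 5)
  after r': (1 2)(3 4 5)
  after f': (1 2)(4 5)

f' r' r' f'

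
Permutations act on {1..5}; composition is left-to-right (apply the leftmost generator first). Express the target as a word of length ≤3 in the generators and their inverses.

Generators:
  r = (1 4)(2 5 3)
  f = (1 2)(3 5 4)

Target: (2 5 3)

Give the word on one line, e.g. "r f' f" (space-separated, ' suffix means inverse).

r' r'

  after r': (1 4)(2 3 5)
  after r': (2 5 3)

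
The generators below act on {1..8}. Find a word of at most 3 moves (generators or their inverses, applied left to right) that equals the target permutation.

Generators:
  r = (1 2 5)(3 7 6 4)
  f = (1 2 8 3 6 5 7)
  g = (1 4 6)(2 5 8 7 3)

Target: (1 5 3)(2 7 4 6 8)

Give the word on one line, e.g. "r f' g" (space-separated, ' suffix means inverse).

  after f: (1 2 8 3 6 5 7)
  after g: (1 5 3)(2 7 4 6 8)

f g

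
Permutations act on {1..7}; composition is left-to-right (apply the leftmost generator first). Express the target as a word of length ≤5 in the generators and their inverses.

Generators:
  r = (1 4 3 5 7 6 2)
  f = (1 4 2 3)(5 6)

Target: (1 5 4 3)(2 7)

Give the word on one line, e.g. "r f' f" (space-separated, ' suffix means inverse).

  after r': (1 2 6 7 5 3 4)
  after f: (1 3 2 5)(6 7)
  after r: (1 5 4 3)(2 7)

r' f r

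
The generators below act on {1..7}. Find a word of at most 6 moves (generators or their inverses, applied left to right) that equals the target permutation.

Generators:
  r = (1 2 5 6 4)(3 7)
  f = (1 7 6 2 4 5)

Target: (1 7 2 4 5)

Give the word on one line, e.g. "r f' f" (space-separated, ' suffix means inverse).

  after r: (1 2 5 6 4)(3 7)
  after r: (1 5 4 2 6)
  after f: (6 7)
  after f: (1 7 2 4 5)

r r f f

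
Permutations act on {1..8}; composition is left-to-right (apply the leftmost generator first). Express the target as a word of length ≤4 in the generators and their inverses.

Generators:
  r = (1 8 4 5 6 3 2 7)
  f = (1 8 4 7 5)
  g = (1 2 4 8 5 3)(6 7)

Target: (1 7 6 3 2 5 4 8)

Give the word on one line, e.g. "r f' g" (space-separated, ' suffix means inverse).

  after f: (1 8 4 7 5)
  after r: (1 4)(2 7 6 3)(5 8)
  after f: (1 7 6 3 2 5 4 8)

f r f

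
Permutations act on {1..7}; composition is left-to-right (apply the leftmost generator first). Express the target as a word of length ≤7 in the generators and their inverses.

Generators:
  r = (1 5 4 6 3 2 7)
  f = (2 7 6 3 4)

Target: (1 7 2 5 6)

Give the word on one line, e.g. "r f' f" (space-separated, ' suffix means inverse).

f f r' r' f

  after f: (2 7 6 3 4)
  after f: (2 6 4 7 3)
  after r': (1 7 6 5)(2 4)
  after r': (1 2 5 7 4 3 6)
  after f: (1 7 2 5 6)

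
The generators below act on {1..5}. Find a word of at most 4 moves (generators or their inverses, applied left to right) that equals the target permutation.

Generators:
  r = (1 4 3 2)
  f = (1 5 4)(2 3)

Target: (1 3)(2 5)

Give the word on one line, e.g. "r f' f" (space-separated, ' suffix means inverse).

r f r r

  after r: (1 4 3 2)
  after f: (2 5 4)
  after r: (1 4)(2 5 3)
  after r: (1 3)(2 5)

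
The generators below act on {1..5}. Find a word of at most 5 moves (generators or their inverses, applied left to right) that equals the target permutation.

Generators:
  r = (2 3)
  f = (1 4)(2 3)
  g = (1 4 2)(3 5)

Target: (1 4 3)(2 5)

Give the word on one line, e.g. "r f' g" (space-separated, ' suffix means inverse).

g f' g f' g

  after g: (1 4 2)(3 5)
  after f': (2 4 3 5)
  after g: (1 4 5)
  after f': (2 3)(4 5)
  after g: (1 4 3)(2 5)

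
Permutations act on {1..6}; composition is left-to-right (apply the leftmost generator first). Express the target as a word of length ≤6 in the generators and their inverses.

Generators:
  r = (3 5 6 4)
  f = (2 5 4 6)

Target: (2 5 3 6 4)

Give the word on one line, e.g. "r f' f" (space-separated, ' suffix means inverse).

f' f' r r

  after f': (2 6 4 5)
  after f': (2 4)(5 6)
  after r: (2 3 5 4)
  after r: (2 5 3 6 4)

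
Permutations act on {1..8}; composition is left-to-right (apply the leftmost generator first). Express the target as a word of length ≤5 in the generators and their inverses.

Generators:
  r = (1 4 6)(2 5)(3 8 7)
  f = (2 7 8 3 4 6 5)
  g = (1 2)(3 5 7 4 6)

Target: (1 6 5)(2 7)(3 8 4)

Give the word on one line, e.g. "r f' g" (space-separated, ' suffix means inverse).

f' r f

  after f': (2 5 6 4 3 8 7)
  after r: (1 4 8 3 7 5)
  after f: (1 6 5)(2 7)(3 8 4)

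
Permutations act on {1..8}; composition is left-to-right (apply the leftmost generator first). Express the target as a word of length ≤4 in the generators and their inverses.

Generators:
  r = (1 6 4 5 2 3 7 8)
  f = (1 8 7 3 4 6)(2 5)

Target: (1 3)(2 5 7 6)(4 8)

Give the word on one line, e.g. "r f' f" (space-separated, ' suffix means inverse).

  after f': (1 6 4 3 7 8)(2 5)
  after r: (1 4 7)(3 8 6 5)
  after f': (1 3)(2 5 7 6)(4 8)

f' r f'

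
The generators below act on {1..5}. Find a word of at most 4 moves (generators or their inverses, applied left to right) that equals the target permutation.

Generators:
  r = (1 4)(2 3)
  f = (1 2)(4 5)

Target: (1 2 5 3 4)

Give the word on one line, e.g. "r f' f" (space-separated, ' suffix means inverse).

f r' f' r'

  after f: (1 2)(4 5)
  after r': (1 3 2 4 5)
  after f': (1 3)(2 5)
  after r': (1 2 5 3 4)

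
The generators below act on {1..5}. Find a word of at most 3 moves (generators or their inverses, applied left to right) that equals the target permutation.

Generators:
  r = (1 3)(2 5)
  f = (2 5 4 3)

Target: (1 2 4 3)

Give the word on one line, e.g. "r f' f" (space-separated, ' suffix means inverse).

r' f

  after r': (1 3)(2 5)
  after f: (1 2 4 3)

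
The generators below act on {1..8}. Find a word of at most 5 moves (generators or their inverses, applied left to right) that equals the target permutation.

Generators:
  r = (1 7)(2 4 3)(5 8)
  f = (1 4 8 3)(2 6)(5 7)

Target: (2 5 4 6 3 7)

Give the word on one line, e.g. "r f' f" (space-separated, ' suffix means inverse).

  after f: (1 4 8 3)(2 6)(5 7)
  after f: (1 8)(3 4)
  after r: (1 5 8 7)(2 4)
  after f: (1 7 4 6 2 8 5 3)
  after r': (2 5 4 6 3 7)

f f r f r'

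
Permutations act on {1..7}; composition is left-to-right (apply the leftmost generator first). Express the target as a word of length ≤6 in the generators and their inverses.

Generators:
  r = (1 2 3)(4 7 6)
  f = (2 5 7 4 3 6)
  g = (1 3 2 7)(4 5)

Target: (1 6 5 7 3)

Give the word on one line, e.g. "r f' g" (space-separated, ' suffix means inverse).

g' g' f f r

  after g': (1 7 2 3)(4 5)
  after g': (1 2)(3 7)
  after f: (1 5 7 6 2)(3 4)
  after f: (1 7 2)(4 6 5)
  after r: (1 6 5 7 3)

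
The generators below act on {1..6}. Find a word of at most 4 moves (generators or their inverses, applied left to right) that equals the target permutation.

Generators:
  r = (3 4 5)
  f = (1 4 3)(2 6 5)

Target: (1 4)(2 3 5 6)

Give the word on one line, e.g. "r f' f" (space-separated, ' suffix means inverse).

f' r

  after f': (1 3 4)(2 5 6)
  after r: (1 4)(2 3 5 6)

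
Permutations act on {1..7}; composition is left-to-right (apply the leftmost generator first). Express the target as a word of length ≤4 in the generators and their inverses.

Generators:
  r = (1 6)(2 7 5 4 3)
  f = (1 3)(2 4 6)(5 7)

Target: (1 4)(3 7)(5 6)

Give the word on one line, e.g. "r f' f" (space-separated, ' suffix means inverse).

r r f' r'

  after r: (1 6)(2 7 5 4 3)
  after r: (2 5 3 7 4)
  after f': (1 3 5)(2 7)(4 6)
  after r': (1 4)(3 7)(5 6)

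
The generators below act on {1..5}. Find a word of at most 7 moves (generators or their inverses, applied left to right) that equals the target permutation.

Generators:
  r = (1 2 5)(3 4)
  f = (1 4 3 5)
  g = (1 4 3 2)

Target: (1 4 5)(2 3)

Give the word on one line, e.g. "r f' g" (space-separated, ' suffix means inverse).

  after r': (1 5 2)(3 4)
  after g: (1 5)(2 4)
  after r': (1 2 3 4)
  after g': (1 3)(2 4)
  after r: (1 4 5)(2 3)

r' g r' g' r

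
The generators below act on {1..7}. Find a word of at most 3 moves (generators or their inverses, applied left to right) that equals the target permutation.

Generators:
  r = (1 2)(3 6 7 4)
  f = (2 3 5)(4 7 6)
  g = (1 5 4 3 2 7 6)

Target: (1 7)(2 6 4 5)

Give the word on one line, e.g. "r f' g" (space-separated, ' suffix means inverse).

  after g': (1 6 7 2 3 4 5)
  after r: (1 7)(2 6 4 5)

g' r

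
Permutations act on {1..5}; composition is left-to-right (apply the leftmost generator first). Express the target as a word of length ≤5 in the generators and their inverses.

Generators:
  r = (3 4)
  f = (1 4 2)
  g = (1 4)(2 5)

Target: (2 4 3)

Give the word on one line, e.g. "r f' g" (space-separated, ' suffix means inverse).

g' r' g' r' f'

  after g': (1 4)(2 5)
  after r': (1 3 4)(2 5)
  after g': (1 3)
  after r': (1 4 3)
  after f': (2 4 3)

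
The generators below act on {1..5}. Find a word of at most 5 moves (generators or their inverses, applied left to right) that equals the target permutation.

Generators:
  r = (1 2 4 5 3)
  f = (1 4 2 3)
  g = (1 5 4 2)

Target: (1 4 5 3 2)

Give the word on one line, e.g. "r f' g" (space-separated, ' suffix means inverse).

  after f': (1 3 2 4)
  after g: (1 3)(4 5)
  after f: (2 3 4 5)
  after f: (1 4 5 3 2)

f' g f f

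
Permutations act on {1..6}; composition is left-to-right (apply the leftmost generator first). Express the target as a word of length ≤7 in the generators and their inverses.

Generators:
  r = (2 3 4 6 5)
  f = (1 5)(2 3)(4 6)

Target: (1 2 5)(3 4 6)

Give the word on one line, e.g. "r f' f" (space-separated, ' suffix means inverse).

  after r': (2 5 6 4 3)
  after f': (1 5 4 2)
  after r: (1 2)(3 4)(5 6)
  after r: (1 3 6 2)
  after f': (1 2 5)(3 4 6)

r' f' r r f'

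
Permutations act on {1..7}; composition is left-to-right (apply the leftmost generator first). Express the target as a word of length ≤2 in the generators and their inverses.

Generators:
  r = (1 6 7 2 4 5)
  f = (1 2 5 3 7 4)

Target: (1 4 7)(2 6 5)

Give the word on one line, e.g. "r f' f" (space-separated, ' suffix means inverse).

r' r'

  after r': (1 5 4 2 7 6)
  after r': (1 4 7)(2 6 5)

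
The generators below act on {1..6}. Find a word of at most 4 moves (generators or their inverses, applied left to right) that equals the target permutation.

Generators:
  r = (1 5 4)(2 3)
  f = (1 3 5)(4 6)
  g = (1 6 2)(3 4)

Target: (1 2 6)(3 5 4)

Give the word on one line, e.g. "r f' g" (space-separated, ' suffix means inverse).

f' r' g' f

  after f': (1 5 3)(4 6)
  after r': (2 3 4 6 5)
  after g': (1 2 4)(5 6)
  after f: (1 2 6)(3 5 4)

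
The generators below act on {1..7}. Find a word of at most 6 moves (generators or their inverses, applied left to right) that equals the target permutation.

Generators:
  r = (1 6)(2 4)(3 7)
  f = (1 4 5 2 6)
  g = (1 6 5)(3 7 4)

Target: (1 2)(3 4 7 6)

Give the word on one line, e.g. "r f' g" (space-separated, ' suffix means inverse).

g f' g r' r'

  after g: (1 6 5)(3 7 4)
  after f': (1 2 5 6 4 3 7)
  after g: (1 2)(3 4 7 6)
  after r': (1 4 3 2 6 7)
  after r': (1 2)(3 4 7 6)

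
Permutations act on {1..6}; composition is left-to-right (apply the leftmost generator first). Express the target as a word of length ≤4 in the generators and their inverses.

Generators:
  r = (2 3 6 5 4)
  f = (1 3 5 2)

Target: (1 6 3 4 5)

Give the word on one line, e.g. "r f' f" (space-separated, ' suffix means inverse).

f f r'

  after f: (1 3 5 2)
  after f: (1 5)(2 3)
  after r': (1 6 3 4 5)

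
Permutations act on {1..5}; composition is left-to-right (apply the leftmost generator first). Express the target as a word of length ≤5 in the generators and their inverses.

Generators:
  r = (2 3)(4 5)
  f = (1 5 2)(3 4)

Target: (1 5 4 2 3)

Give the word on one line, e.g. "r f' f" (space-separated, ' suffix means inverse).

r f' f'

  after r: (2 3)(4 5)
  after f': (1 2 4)(3 5)
  after f': (1 5 4 2 3)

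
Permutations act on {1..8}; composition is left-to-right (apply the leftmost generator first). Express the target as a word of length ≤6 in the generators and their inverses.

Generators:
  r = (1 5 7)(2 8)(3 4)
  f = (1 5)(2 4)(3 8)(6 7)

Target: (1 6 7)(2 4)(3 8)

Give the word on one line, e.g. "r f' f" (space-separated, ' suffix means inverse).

  after r': (1 7 5)(2 8)(3 4)
  after r': (1 5 7)
  after r': (2 8)(3 4)
  after r': (1 7 5)
  after f': (1 6 7)(2 4)(3 8)

r' r' r' r' f'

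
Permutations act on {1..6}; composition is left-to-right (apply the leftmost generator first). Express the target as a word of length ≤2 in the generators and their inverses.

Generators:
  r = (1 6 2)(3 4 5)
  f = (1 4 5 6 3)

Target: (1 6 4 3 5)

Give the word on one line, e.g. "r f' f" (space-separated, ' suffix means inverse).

  after f': (1 3 6 5 4)
  after f': (1 6 4 3 5)

f' f'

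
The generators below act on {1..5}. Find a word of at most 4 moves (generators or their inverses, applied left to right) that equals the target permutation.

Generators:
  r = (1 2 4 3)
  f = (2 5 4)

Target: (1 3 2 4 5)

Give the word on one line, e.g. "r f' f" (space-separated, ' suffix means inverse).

f r f' r

  after f: (2 5 4)
  after r: (1 2 5 3)
  after f': (1 4 5 3)
  after r: (1 3 2 4 5)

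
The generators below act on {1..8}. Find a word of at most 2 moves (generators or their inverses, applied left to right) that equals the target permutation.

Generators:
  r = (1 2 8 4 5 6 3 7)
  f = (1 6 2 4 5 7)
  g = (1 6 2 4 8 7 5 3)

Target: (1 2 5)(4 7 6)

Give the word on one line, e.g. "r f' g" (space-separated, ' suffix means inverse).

f f

  after f: (1 6 2 4 5 7)
  after f: (1 2 5)(4 7 6)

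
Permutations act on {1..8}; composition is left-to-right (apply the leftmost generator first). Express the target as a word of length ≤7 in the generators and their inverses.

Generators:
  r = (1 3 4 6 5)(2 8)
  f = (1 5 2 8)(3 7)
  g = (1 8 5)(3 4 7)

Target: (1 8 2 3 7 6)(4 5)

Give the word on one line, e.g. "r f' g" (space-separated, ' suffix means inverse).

  after g: (1 8 5)(3 4 7)
  after f: (2 8)(3 4)
  after g: (1 8 2 5)(3 7)
  after r: (1 2)(3 7 4 6 5)
  after r: (1 8 2 3 7 6)(4 5)

g f g r r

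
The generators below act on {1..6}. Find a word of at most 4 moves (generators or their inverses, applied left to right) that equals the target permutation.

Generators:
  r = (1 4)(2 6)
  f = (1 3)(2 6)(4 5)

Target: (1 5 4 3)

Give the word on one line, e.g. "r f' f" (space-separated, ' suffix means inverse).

  after r: (1 4)(2 6)
  after f: (1 5 4 3)

r f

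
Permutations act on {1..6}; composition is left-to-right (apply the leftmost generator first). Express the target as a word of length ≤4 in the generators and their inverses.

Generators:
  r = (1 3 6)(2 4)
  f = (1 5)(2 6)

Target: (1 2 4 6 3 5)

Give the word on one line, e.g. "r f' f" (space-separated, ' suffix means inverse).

  after r': (1 6 3)(2 4)
  after f': (1 2 4 6 3 5)

r' f'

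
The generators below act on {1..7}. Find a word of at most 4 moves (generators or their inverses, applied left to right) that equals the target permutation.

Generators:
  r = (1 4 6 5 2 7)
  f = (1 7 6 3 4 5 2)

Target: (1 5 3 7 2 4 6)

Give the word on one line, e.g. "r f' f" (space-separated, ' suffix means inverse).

f' r f r

  after f': (1 2 5 4 3 6 7)
  after r: (1 7 4 3 5 6)
  after f: (1 6 7 5 3 2)
  after r: (1 5 3 7 2 4 6)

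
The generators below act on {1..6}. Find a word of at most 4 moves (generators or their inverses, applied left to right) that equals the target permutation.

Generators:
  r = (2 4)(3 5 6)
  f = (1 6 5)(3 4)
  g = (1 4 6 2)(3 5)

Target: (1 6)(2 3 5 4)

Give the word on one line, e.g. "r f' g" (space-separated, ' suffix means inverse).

r' f

  after r': (2 4)(3 6 5)
  after f: (1 6)(2 3 5 4)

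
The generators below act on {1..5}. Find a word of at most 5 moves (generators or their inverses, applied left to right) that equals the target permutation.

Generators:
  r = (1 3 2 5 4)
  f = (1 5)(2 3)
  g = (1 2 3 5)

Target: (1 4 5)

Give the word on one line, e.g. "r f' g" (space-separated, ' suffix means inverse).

  after g': (1 5 3 2)
  after f: (2 5)
  after r': (1 4 5 3)
  after g: (1 4)(2 3)
  after f: (1 4 5)

g' f r' g f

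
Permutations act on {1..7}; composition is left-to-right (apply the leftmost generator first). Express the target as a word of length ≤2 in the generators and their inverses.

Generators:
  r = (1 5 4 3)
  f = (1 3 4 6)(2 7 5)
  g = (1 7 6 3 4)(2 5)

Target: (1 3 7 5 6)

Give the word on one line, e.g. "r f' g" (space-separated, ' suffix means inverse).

  after f': (1 6 4 3)(2 5 7)
  after g: (1 3 7 5 6)

f' g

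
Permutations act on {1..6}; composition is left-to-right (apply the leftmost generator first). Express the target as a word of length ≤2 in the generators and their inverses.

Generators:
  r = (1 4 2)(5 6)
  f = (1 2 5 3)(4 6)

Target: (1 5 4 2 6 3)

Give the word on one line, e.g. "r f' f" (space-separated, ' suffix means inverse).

r' f

  after r': (1 2 4)(5 6)
  after f: (1 5 4 2 6 3)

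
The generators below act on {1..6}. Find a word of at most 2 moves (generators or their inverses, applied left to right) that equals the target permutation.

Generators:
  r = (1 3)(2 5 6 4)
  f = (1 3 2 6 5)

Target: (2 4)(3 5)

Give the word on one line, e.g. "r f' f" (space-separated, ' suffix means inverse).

r' f'

  after r': (1 3)(2 4 6 5)
  after f': (2 4)(3 5)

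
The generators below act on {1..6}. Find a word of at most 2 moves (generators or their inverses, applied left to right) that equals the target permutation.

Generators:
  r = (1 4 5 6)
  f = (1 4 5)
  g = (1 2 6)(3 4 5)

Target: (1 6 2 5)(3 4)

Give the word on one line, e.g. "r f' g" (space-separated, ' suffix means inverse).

g' f'

  after g': (1 6 2)(3 5 4)
  after f': (1 6 2 5)(3 4)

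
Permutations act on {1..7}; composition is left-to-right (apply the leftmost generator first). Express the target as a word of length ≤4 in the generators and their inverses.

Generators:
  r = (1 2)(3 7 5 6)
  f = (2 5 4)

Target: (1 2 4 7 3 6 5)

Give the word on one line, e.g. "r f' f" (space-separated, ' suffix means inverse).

f' r'

  after f': (2 4 5)
  after r': (1 2 4 7 3 6 5)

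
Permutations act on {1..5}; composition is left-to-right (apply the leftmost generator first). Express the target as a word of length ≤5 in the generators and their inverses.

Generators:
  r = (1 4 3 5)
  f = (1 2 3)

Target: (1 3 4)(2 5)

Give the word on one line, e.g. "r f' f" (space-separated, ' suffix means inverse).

  after f': (1 3 2)
  after f': (1 2 3)
  after r: (1 2 5)(3 4)
  after f: (1 3 4)(2 5)

f' f' r f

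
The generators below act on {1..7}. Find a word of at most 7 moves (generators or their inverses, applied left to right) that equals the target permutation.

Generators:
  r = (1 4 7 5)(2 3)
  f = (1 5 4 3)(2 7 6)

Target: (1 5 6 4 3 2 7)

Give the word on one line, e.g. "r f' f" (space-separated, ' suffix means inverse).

  after r: (1 4 7 5)(2 3)
  after f: (1 3 7 4 6 2)
  after r': (1 2 5 7)(3 4 6)
  after f: (1 7 5 6)(2 4)
  after r: (1 5 6 4 3 2 7)

r f r' f r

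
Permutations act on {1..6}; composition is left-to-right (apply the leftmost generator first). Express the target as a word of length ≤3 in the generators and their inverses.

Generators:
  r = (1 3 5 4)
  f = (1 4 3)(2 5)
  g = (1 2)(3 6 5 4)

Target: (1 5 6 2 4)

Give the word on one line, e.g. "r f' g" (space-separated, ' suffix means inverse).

  after g': (1 2)(3 4 5 6)
  after r: (1 2 3)(5 6)
  after f': (1 5 6 2 4)

g' r f'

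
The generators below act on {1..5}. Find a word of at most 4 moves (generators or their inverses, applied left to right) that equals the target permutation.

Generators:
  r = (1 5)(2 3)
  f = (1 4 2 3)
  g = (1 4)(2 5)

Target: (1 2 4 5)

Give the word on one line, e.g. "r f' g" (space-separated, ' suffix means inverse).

  after g: (1 4)(2 5)
  after r: (1 4 5 3 2)
  after f: (1 2 4 5)

g r f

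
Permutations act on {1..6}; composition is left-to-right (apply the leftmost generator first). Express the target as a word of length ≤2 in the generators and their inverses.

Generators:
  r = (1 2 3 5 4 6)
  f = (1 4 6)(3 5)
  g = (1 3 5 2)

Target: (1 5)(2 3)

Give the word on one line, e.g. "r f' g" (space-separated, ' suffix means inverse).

g' g'

  after g': (1 2 5 3)
  after g': (1 5)(2 3)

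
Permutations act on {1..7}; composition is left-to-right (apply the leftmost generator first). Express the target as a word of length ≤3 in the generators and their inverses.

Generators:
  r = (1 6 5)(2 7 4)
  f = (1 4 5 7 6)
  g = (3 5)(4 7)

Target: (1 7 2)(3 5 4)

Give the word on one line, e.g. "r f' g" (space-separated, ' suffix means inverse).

r' f' g'

  after r': (1 5 6)(2 4 7)
  after f': (1 4 5 7 2)
  after g': (1 7 2)(3 5 4)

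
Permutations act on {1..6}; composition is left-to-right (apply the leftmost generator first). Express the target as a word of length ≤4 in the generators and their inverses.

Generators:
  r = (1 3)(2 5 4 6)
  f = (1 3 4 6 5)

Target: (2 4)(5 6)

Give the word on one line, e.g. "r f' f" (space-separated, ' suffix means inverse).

  after r': (1 3)(2 6 4 5)
  after f': (2 4 6 3 5)
  after r: (1 3 4 2 6)
  after f': (2 4)(5 6)

r' f' r f'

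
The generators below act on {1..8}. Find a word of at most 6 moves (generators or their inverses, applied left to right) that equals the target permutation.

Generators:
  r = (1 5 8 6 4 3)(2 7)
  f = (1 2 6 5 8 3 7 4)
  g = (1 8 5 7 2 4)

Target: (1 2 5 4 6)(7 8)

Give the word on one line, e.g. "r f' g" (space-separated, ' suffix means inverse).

  after f: (1 2 6 5 8 3 7 4)
  after g: (1 4 8 3 2 6 7)
  after r': (1 6 2 8 4 5)(3 7)
  after f': (1 2 5 4 6)(7 8)

f g r' f'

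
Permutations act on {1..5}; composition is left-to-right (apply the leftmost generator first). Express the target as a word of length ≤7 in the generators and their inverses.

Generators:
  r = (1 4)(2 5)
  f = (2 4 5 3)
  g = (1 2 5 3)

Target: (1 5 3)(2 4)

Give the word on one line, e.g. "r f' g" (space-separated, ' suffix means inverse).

r' f' f' r' f'

  after r': (1 4)(2 5)
  after f': (1 2 4)(3 5)
  after f': (1 3 4)
  after r': (1 3)(2 5)
  after f': (1 5 3)(2 4)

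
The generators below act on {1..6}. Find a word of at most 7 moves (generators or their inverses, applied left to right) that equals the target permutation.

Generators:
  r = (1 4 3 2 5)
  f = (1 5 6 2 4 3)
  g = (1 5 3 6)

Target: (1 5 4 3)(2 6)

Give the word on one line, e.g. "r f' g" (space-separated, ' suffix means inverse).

  after r: (1 4 3 2 5)
  after g: (1 4 6)(2 3)
  after f: (1 3 4 2)(5 6)
  after f: (2 5)
  after f: (1 5 4 3)(2 6)

r g f f f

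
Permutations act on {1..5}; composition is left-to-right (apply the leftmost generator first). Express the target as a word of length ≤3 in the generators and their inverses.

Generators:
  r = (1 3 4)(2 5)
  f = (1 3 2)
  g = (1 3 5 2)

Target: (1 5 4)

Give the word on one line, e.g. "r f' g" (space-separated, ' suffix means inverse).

  after g': (1 2 5 3)
  after r: (1 5 4)

g' r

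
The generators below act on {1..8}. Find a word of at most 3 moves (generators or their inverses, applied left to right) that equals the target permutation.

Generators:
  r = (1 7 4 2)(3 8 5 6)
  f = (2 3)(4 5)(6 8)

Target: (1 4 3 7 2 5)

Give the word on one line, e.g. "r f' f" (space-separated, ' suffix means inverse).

  after f': (2 3)(4 5)(6 8)
  after r: (1 7 4 6 5 2 8 3)
  after r: (1 4 3 7 2 5)

f' r r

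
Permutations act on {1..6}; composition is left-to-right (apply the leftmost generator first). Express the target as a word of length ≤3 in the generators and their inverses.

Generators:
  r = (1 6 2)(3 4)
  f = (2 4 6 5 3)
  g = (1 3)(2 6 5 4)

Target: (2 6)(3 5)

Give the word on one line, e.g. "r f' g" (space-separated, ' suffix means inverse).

  after g': (1 3)(2 4 5 6)
  after g': (2 5)(4 6)
  after f': (2 6)(3 5)

g' g' f'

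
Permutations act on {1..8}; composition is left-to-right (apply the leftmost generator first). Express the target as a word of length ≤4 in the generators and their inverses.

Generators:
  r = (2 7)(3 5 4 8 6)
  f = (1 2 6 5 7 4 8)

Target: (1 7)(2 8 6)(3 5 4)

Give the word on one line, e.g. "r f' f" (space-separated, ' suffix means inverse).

f' f' r' f

  after f': (1 8 4 7 5 6 2)
  after f': (1 4 5 2 8 7 6)
  after r': (1 5 7 8 2 4 3 6)
  after f: (1 7)(2 8 6)(3 5 4)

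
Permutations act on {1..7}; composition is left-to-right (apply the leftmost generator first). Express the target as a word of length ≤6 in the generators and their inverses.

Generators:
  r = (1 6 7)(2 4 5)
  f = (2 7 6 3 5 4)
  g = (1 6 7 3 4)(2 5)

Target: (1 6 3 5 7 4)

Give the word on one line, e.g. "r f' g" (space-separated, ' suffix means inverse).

  after f': (2 4 5 3 6 7)
  after f': (2 5 6)(3 7 4)
  after r: (1 6 4 3)(5 7)
  after g': (2 5 6 3 4 7)
  after r: (1 6 3 5 7 4)

f' f' r g' r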